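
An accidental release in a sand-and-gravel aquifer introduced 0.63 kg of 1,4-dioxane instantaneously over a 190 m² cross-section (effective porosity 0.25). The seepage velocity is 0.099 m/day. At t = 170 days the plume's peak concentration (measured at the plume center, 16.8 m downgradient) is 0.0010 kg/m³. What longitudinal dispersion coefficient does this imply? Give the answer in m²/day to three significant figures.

At the plume center C_max = M/(n_e·A·√(4πDt)), so D = M²/(4πt·(n_e·A·C_max)²).
n_e·A·C_max = 0.25 × 190 × 0.0010 = 0.04750 kg/m.
D = 0.63²/(4π × 170 × 0.04750²) = 0.0823 m²/day.

0.0823 m²/day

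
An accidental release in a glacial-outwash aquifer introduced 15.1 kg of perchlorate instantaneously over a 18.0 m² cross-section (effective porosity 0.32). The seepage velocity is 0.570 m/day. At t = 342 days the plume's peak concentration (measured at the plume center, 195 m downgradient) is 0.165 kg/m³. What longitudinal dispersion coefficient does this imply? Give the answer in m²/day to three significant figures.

0.0587 m²/day

At the plume center C_max = M/(n_e·A·√(4πDt)), so D = M²/(4πt·(n_e·A·C_max)²).
n_e·A·C_max = 0.32 × 18.0 × 0.165 = 0.9504 kg/m.
D = 15.1²/(4π × 342 × 0.9504²) = 0.0587 m²/day.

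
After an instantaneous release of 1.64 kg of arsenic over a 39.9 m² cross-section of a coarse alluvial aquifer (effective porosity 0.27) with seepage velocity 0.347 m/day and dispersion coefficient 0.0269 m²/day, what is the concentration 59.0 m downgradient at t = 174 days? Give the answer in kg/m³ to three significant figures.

For an instantaneous plane source, C(x,t) = M/(n_e·A·√(4πDt)) · exp(−(x−vt)²/(4Dt)), with n_e·A the pore (flow) area.
Plume center vt = 0.347 × 174 = 60.378 m, so the well at 59.0 m is 1.378 m upgradient of the peak.
√(4πDt) = 7.669 m, giving peak height M/(n_e·A·√(4πDt)) = 1.64/(0.27 × 39.9 × 7.669) = 0.01985 kg/m³.
(x−vt)²/(4Dt) = (-1.378)²/(4 × 0.0269 × 174) = 0.1014; exp(−0.1014) = 0.9036.
C = 0.01985 × 0.9036 = 0.0179 kg/m³.

0.0179 kg/m³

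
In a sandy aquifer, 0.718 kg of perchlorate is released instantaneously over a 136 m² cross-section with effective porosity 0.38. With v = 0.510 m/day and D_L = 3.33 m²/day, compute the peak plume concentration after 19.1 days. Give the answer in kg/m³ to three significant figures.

The peak of an instantaneous 1D plume sits at x = vt; there the Gaussian factor is 1 and C_max = M/(n_e·A·√(4πDt)), where n_e·A is the pore area the mass is dissolved in.
√(4πDt) = √(4π × 3.33 × 19.1) = 28.27 m, so C_max = 0.718/(0.38 × 136 × 28.27) = 0.000491 kg/m³.

0.000491 kg/m³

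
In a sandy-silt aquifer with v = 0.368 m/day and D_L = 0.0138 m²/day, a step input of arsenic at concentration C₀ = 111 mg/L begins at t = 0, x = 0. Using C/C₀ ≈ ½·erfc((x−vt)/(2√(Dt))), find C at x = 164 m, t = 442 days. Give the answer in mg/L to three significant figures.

38.9 mg/L

For a continuous step input, C/C₀ ≈ ½·erfc((x−vt)/(2√(Dt))).
vt = 0.368 × 442 = 162.656 m and 2√(Dt) = 2√(0.0138 × 442) = 4.939 m.
Argument (x−vt)/(2√(Dt)) = (164 − 162.656)/4.939 = 0.2721; ½·erfc(0.2721) = 0.3502.
C = 111 × 0.3502 = 38.9 mg/L.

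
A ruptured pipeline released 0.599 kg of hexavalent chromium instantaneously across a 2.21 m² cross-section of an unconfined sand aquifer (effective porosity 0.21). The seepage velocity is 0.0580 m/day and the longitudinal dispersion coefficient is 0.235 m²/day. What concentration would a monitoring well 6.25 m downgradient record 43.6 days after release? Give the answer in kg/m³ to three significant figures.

For an instantaneous plane source, C(x,t) = M/(n_e·A·√(4πDt)) · exp(−(x−vt)²/(4Dt)), with n_e·A the pore (flow) area.
Plume center vt = 0.0580 × 43.6 = 2.5288 m, so the well at 6.25 m is 3.7212 m downgradient of the peak.
√(4πDt) = 11.35 m, giving peak height M/(n_e·A·√(4πDt)) = 0.599/(0.21 × 2.21 × 11.35) = 0.1137 kg/m³.
(x−vt)²/(4Dt) = (3.7212)²/(4 × 0.235 × 43.6) = 0.3379; exp(−0.3379) = 0.7133.
C = 0.1137 × 0.7133 = 0.0811 kg/m³.

0.0811 kg/m³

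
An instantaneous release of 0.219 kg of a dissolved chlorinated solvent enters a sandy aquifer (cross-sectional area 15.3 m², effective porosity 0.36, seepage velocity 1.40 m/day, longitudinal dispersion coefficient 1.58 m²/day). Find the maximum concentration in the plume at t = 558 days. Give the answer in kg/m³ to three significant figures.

The peak of an instantaneous 1D plume sits at x = vt; there the Gaussian factor is 1 and C_max = M/(n_e·A·√(4πDt)), where n_e·A is the pore area the mass is dissolved in.
√(4πDt) = √(4π × 1.58 × 558) = 105.3 m, so C_max = 0.219/(0.36 × 15.3 × 105.3) = 0.000378 kg/m³.

0.000378 kg/m³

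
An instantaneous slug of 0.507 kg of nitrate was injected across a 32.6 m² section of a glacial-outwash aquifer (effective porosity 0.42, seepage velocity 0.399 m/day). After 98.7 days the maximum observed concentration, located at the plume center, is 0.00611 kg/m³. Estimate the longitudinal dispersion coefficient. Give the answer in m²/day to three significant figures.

At the plume center C_max = M/(n_e·A·√(4πDt)), so D = M²/(4πt·(n_e·A·C_max)²).
n_e·A·C_max = 0.42 × 32.6 × 0.00611 = 0.08366 kg/m.
D = 0.507²/(4π × 98.7 × 0.08366²) = 0.0296 m²/day.

0.0296 m²/day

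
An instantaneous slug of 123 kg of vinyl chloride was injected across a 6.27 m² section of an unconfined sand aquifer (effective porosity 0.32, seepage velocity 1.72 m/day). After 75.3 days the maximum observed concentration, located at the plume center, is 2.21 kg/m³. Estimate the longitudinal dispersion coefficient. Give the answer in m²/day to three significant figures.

At the plume center C_max = M/(n_e·A·√(4πDt)), so D = M²/(4πt·(n_e·A·C_max)²).
n_e·A·C_max = 0.32 × 6.27 × 2.21 = 4.434 kg/m.
D = 123²/(4π × 75.3 × 4.434²) = 0.813 m²/day.

0.813 m²/day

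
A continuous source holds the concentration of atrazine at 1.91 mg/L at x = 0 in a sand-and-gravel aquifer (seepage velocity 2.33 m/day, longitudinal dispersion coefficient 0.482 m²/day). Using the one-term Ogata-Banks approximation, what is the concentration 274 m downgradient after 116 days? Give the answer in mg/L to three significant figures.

For a continuous step input, C/C₀ ≈ ½·erfc((x−vt)/(2√(Dt))).
vt = 2.33 × 116 = 270.28 m and 2√(Dt) = 2√(0.482 × 116) = 14.95 m.
Argument (x−vt)/(2√(Dt)) = (274 − 270.28)/14.95 = 0.2488; ½·erfc(0.2488) = 0.3625.
C = 1.91 × 0.3625 = 0.692 mg/L.

0.692 mg/L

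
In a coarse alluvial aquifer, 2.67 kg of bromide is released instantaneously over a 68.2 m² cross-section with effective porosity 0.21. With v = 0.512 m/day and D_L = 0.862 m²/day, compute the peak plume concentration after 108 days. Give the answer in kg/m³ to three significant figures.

The peak of an instantaneous 1D plume sits at x = vt; there the Gaussian factor is 1 and C_max = M/(n_e·A·√(4πDt)), where n_e·A is the pore area the mass is dissolved in.
√(4πDt) = √(4π × 0.862 × 108) = 34.20 m, so C_max = 2.67/(0.21 × 68.2 × 34.20) = 0.00545 kg/m³.

0.00545 kg/m³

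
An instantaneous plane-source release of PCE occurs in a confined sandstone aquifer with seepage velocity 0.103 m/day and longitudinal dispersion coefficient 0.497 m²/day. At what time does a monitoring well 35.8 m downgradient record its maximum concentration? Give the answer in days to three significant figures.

304 days

For the 1D instantaneous-source solution, setting ∂C/∂t = 0 at fixed x gives v²t² + 2Dt − x² = 0, so t = (√(D² + v²x²) − D)/v².
√(D² + v²x²) = √(0.497² + 0.103² × 35.8²) = 3.721; v² = 0.010609.
t = (3.721 − 0.497)/0.010609 = 304 days (vs. the pure-advection estimate x/v = 348 d).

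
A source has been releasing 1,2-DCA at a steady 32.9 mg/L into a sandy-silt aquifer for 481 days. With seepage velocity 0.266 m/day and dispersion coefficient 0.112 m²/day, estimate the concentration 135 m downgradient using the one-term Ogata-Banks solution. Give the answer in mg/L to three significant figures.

8.17 mg/L

For a continuous step input, C/C₀ ≈ ½·erfc((x−vt)/(2√(Dt))).
vt = 0.266 × 481 = 127.946 m and 2√(Dt) = 2√(0.112 × 481) = 14.68 m.
Argument (x−vt)/(2√(Dt)) = (135 − 127.946)/14.68 = 0.4805; ½·erfc(0.4805) = 0.2484.
C = 32.9 × 0.2484 = 8.17 mg/L.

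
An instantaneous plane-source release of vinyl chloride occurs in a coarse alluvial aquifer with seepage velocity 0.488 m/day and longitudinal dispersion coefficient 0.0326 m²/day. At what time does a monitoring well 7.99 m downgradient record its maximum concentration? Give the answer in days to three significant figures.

16.2 days

For the 1D instantaneous-source solution, setting ∂C/∂t = 0 at fixed x gives v²t² + 2Dt − x² = 0, so t = (√(D² + v²x²) − D)/v².
√(D² + v²x²) = √(0.0326² + 0.488² × 7.99²) = 3.899; v² = 0.238144.
t = (3.899 − 0.0326)/0.238144 = 16.2 days (vs. the pure-advection estimate x/v = 16.4 d).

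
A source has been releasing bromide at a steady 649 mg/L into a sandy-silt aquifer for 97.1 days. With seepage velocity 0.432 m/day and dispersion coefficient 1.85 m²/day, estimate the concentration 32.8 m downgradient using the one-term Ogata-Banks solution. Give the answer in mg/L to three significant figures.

445 mg/L

For a continuous step input, C/C₀ ≈ ½·erfc((x−vt)/(2√(Dt))).
vt = 0.432 × 97.1 = 41.9472 m and 2√(Dt) = 2√(1.85 × 97.1) = 26.81 m.
Argument (x−vt)/(2√(Dt)) = (32.8 − 41.9472)/26.81 = -0.3412; ½·erfc(-0.3412) = 0.6853.
C = 649 × 0.6853 = 445 mg/L.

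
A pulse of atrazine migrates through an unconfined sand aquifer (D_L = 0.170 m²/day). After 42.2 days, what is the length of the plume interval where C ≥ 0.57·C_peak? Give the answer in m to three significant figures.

The plume is Gaussian with σ = √(2Dt) = √(2 × 0.170 × 42.2) = 3.788 m.
C/C_peak = exp(−Δx²/(2σ²)) = 0.57 ⇒ Δx = σ·√(−2 ln 0.57) = 3.788 × 1.060 = 4.015 m.
Width = 2Δx = 8.03 m.

8.03 m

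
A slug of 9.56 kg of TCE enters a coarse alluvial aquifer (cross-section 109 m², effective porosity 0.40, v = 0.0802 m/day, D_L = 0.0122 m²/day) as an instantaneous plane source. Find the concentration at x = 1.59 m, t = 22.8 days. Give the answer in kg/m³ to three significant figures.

0.111 kg/m³

For an instantaneous plane source, C(x,t) = M/(n_e·A·√(4πDt)) · exp(−(x−vt)²/(4Dt)), with n_e·A the pore (flow) area.
Plume center vt = 0.0802 × 22.8 = 1.82856 m, so the well at 1.59 m is 0.23856 m upgradient of the peak.
√(4πDt) = 1.870 m, giving peak height M/(n_e·A·√(4πDt)) = 9.56/(0.40 × 109 × 1.870) = 0.1173 kg/m³.
(x−vt)²/(4Dt) = (-0.23856)²/(4 × 0.0122 × 22.8) = 0.05115; exp(−0.05115) = 0.9501.
C = 0.1173 × 0.9501 = 0.111 kg/m³.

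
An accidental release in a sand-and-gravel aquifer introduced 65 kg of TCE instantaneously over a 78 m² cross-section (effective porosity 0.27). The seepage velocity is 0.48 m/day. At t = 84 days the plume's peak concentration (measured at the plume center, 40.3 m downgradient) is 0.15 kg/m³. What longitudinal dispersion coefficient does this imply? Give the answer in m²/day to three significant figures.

0.401 m²/day

At the plume center C_max = M/(n_e·A·√(4πDt)), so D = M²/(4πt·(n_e·A·C_max)²).
n_e·A·C_max = 0.27 × 78 × 0.15 = 3.159 kg/m.
D = 65²/(4π × 84 × 3.159²) = 0.401 m²/day.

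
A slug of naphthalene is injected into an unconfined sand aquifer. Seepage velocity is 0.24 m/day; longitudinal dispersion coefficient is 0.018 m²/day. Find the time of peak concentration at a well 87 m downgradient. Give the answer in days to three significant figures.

362 days

For the 1D instantaneous-source solution, setting ∂C/∂t = 0 at fixed x gives v²t² + 2Dt − x² = 0, so t = (√(D² + v²x²) − D)/v².
√(D² + v²x²) = √(0.018² + 0.24² × 87²) = 20.88; v² = 0.0576.
t = (20.88 − 0.018)/0.0576 = 362 days (vs. the pure-advection estimate x/v = 362 d).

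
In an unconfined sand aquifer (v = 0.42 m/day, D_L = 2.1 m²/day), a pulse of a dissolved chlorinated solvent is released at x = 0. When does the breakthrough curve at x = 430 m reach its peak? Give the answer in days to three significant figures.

1010 days

For the 1D instantaneous-source solution, setting ∂C/∂t = 0 at fixed x gives v²t² + 2Dt − x² = 0, so t = (√(D² + v²x²) − D)/v².
√(D² + v²x²) = √(2.1² + 0.42² × 430²) = 180.6; v² = 0.1764.
t = (180.6 − 2.1)/0.1764 = 1010 days (vs. the pure-advection estimate x/v = 1020 d).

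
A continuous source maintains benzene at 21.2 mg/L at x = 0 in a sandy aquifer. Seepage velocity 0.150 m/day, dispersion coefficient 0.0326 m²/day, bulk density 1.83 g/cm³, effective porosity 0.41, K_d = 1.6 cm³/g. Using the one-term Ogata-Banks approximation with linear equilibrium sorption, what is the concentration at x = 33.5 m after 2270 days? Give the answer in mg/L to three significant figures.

Retardation factor R = 1 + ρ_b·K_d/n = 1 + 1.83 × 1.6/0.41 = 8.141.
Sorption retards both mechanisms: v_R = v/R = 0.01843 m/day, D_R = D/R = 0.004004 m²/day.
v_R·t = 0.01843 × 2270 = 41.8361 m; 2√(D_R t) = 6.030 m; argument = (33.5 − 41.8361)/6.030 = -1.382.
C = C₀ × ½·erfc(-1.382) = 21.2 × 0.9747 = 20.7 mg/L.

20.7 mg/L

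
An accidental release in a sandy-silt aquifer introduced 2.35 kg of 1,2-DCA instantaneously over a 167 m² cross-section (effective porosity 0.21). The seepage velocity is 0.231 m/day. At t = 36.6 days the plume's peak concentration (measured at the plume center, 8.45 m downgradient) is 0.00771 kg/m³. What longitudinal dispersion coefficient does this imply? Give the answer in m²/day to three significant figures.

0.164 m²/day

At the plume center C_max = M/(n_e·A·√(4πDt)), so D = M²/(4πt·(n_e·A·C_max)²).
n_e·A·C_max = 0.21 × 167 × 0.00771 = 0.2704 kg/m.
D = 2.35²/(4π × 36.6 × 0.2704²) = 0.164 m²/day.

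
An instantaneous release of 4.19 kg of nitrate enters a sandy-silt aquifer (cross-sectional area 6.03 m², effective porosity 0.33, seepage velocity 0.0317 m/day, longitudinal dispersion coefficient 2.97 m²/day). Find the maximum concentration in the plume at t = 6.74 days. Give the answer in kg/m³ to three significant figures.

0.133 kg/m³

The peak of an instantaneous 1D plume sits at x = vt; there the Gaussian factor is 1 and C_max = M/(n_e·A·√(4πDt)), where n_e·A is the pore area the mass is dissolved in.
√(4πDt) = √(4π × 2.97 × 6.74) = 15.86 m, so C_max = 4.19/(0.33 × 6.03 × 15.86) = 0.133 kg/m³.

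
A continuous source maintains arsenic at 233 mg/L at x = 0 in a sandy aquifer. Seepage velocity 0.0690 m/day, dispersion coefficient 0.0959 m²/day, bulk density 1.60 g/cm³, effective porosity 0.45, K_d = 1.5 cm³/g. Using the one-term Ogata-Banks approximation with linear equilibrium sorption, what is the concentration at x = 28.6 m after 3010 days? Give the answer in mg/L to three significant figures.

156 mg/L

Retardation factor R = 1 + ρ_b·K_d/n = 1 + 1.60 × 1.5/0.45 = 6.333.
Sorption retards both mechanisms: v_R = v/R = 0.01090 m/day, D_R = D/R = 0.01514 m²/day.
v_R·t = 0.01090 × 3010 = 32.809 m; 2√(D_R t) = 13.50 m; argument = (28.6 − 32.809)/13.50 = -0.3118.
C = C₀ × ½·erfc(-0.3118) = 233 × 0.6704 = 156 mg/L.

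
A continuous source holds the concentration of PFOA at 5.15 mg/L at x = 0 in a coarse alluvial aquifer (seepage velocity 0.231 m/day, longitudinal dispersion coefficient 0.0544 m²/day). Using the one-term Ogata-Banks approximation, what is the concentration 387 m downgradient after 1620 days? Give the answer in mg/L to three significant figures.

0.865 mg/L

For a continuous step input, C/C₀ ≈ ½·erfc((x−vt)/(2√(Dt))).
vt = 0.231 × 1620 = 374.22 m and 2√(Dt) = 2√(0.0544 × 1620) = 18.78 m.
Argument (x−vt)/(2√(Dt)) = (387 − 374.22)/18.78 = 0.6805; ½·erfc(0.6805) = 0.1679.
C = 5.15 × 0.1679 = 0.865 mg/L.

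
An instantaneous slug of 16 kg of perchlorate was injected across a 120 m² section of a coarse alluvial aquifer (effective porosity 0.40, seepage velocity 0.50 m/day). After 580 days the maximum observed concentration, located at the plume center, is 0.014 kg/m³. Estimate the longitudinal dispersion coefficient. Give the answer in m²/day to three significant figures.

At the plume center C_max = M/(n_e·A·√(4πDt)), so D = M²/(4πt·(n_e·A·C_max)²).
n_e·A·C_max = 0.40 × 120 × 0.014 = 0.6720 kg/m.
D = 16²/(4π × 580 × 0.6720²) = 0.0778 m²/day.

0.0778 m²/day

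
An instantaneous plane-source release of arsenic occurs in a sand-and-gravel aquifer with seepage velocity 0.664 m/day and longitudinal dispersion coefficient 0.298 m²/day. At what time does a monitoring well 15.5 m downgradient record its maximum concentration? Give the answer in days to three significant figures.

22.7 days

For the 1D instantaneous-source solution, setting ∂C/∂t = 0 at fixed x gives v²t² + 2Dt − x² = 0, so t = (√(D² + v²x²) − D)/v².
√(D² + v²x²) = √(0.298² + 0.664² × 15.5²) = 10.30; v² = 0.440896.
t = (10.30 − 0.298)/0.440896 = 22.7 days (vs. the pure-advection estimate x/v = 23.3 d).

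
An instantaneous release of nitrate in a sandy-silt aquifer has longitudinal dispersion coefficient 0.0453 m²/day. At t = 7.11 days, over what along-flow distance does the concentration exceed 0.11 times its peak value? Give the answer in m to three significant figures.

The plume is Gaussian with σ = √(2Dt) = √(2 × 0.0453 × 7.11) = 0.8026 m.
C/C_peak = exp(−Δx²/(2σ²)) = 0.11 ⇒ Δx = σ·√(−2 ln 0.11) = 0.8026 × 2.101 = 1.686 m.
Width = 2Δx = 3.37 m.

3.37 m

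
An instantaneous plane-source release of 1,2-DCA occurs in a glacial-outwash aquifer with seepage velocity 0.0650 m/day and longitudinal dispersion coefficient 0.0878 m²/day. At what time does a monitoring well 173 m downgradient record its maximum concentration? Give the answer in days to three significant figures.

For the 1D instantaneous-source solution, setting ∂C/∂t = 0 at fixed x gives v²t² + 2Dt − x² = 0, so t = (√(D² + v²x²) − D)/v².
√(D² + v²x²) = √(0.0878² + 0.0650² × 173²) = 11.25; v² = 0.004225.
t = (11.25 − 0.0878)/0.004225 = 2640 days (vs. the pure-advection estimate x/v = 2660 d).

2640 days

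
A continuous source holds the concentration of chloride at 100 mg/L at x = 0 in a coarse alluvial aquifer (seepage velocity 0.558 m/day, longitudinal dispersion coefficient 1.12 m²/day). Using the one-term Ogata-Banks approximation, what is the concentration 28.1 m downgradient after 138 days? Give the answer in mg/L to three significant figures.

For a continuous step input, C/C₀ ≈ ½·erfc((x−vt)/(2√(Dt))).
vt = 0.558 × 138 = 77.004 m and 2√(Dt) = 2√(1.12 × 138) = 24.86 m.
Argument (x−vt)/(2√(Dt)) = (28.1 − 77.004)/24.86 = -1.967; ½·erfc(-1.967) = 0.9973.
C = 100 × 0.9973 = 99.7 mg/L.

99.7 mg/L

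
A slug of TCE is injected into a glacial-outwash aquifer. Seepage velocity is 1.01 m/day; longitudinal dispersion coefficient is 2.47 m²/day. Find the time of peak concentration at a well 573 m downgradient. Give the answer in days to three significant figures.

565 days

For the 1D instantaneous-source solution, setting ∂C/∂t = 0 at fixed x gives v²t² + 2Dt − x² = 0, so t = (√(D² + v²x²) − D)/v².
√(D² + v²x²) = √(2.47² + 1.01² × 573²) = 578.7; v² = 1.0201.
t = (578.7 − 2.47)/1.0201 = 565 days (vs. the pure-advection estimate x/v = 567 d).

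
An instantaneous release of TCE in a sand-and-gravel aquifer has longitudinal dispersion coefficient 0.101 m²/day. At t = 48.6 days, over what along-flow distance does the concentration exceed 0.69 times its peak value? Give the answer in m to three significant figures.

The plume is Gaussian with σ = √(2Dt) = √(2 × 0.101 × 48.6) = 3.133 m.
C/C_peak = exp(−Δx²/(2σ²)) = 0.69 ⇒ Δx = σ·√(−2 ln 0.69) = 3.133 × 0.8615 = 2.699 m.
Width = 2Δx = 5.40 m.

5.40 m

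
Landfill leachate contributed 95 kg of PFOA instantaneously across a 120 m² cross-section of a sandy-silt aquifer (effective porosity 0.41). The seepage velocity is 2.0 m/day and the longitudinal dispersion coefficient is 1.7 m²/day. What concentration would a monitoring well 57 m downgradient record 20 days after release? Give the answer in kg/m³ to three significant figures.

0.0112 kg/m³

For an instantaneous plane source, C(x,t) = M/(n_e·A·√(4πDt)) · exp(−(x−vt)²/(4Dt)), with n_e·A the pore (flow) area.
Plume center vt = 2.0 × 20 = 40 m, so the well at 57 m is 17 m downgradient of the peak.
√(4πDt) = 20.67 m, giving peak height M/(n_e·A·√(4πDt)) = 95/(0.41 × 120 × 20.67) = 0.09342 kg/m³.
(x−vt)²/(4Dt) = (17)²/(4 × 1.7 × 20) = 2.125; exp(−2.125) = 0.1194.
C = 0.09342 × 0.1194 = 0.0112 kg/m³.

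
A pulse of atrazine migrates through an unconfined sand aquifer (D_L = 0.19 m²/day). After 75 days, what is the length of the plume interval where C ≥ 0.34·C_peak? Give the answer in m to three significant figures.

The plume is Gaussian with σ = √(2Dt) = √(2 × 0.19 × 75) = 5.339 m.
C/C_peak = exp(−Δx²/(2σ²)) = 0.34 ⇒ Δx = σ·√(−2 ln 0.34) = 5.339 × 1.469 = 7.843 m.
Width = 2Δx = 15.7 m.

15.7 m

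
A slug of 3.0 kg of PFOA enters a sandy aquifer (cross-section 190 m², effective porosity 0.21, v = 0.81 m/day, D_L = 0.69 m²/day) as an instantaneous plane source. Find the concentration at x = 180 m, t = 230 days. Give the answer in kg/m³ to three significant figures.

For an instantaneous plane source, C(x,t) = M/(n_e·A·√(4πDt)) · exp(−(x−vt)²/(4Dt)), with n_e·A the pore (flow) area.
Plume center vt = 0.81 × 230 = 186.3 m, so the well at 180 m is 6.3 m upgradient of the peak.
√(4πDt) = 44.66 m, giving peak height M/(n_e·A·√(4πDt)) = 3.0/(0.21 × 190 × 44.66) = 0.001684 kg/m³.
(x−vt)²/(4Dt) = (-6.3)²/(4 × 0.69 × 230) = 0.06252; exp(−0.06252) = 0.9394.
C = 0.001684 × 0.9394 = 0.00158 kg/m³.

0.00158 kg/m³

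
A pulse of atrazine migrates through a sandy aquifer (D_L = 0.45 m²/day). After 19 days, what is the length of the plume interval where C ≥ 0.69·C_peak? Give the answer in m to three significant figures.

7.12 m

The plume is Gaussian with σ = √(2Dt) = √(2 × 0.45 × 19) = 4.135 m.
C/C_peak = exp(−Δx²/(2σ²)) = 0.69 ⇒ Δx = σ·√(−2 ln 0.69) = 4.135 × 0.8615 = 3.562 m.
Width = 2Δx = 7.12 m.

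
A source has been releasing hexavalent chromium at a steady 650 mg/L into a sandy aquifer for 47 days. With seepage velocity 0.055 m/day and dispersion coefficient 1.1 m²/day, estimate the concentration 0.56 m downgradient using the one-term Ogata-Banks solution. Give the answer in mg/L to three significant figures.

For a continuous step input, C/C₀ ≈ ½·erfc((x−vt)/(2√(Dt))).
vt = 0.055 × 47 = 2.585 m and 2√(Dt) = 2√(1.1 × 47) = 14.38 m.
Argument (x−vt)/(2√(Dt)) = (0.56 − 2.585)/14.38 = -0.1408; ½·erfc(-0.1408) = 0.5789.
C = 650 × 0.5789 = 376 mg/L.

376 mg/L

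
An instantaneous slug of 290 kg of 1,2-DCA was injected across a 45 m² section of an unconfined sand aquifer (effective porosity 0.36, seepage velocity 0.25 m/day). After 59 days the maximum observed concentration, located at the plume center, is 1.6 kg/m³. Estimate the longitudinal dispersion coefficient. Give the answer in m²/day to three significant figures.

At the plume center C_max = M/(n_e·A·√(4πDt)), so D = M²/(4πt·(n_e·A·C_max)²).
n_e·A·C_max = 0.36 × 45 × 1.6 = 25.92 kg/m.
D = 290²/(4π × 59 × 25.92²) = 0.169 m²/day.

0.169 m²/day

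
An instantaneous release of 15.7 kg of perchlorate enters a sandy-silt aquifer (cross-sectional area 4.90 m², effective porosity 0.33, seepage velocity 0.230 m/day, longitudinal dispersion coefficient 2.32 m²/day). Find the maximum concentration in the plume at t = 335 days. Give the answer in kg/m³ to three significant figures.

The peak of an instantaneous 1D plume sits at x = vt; there the Gaussian factor is 1 and C_max = M/(n_e·A·√(4πDt)), where n_e·A is the pore area the mass is dissolved in.
√(4πDt) = √(4π × 2.32 × 335) = 98.83 m, so C_max = 15.7/(0.33 × 4.90 × 98.83) = 0.0982 kg/m³.

0.0982 kg/m³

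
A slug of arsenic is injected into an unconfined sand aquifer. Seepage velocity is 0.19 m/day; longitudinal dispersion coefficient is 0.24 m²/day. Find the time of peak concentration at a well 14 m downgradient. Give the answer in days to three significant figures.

For the 1D instantaneous-source solution, setting ∂C/∂t = 0 at fixed x gives v²t² + 2Dt − x² = 0, so t = (√(D² + v²x²) − D)/v².
√(D² + v²x²) = √(0.24² + 0.19² × 14²) = 2.671; v² = 0.0361.
t = (2.671 − 0.24)/0.0361 = 67.3 days (vs. the pure-advection estimate x/v = 73.7 d).

67.3 days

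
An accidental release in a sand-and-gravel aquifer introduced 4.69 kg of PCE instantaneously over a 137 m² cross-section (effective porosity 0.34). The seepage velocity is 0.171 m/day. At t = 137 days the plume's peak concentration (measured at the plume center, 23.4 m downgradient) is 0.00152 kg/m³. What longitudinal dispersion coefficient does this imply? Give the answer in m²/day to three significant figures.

2.55 m²/day

At the plume center C_max = M/(n_e·A·√(4πDt)), so D = M²/(4πt·(n_e·A·C_max)²).
n_e·A·C_max = 0.34 × 137 × 0.00152 = 0.07080 kg/m.
D = 4.69²/(4π × 137 × 0.07080²) = 2.55 m²/day.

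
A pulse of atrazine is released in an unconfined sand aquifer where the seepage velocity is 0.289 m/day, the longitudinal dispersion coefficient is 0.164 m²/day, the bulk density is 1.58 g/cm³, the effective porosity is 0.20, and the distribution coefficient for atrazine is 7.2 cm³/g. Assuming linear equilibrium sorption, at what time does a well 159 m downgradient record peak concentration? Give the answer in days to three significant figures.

31700 days

Retardation factor R = 1 + ρ_b·K_d/n = 1 + 1.58 × 7.2/0.20 = 57.88.
Sorption retards both mechanisms: v_R = v/R = 0.004993 m/day, D_R = D/R = 0.002833 m²/day.
Peak time from v_R²t² + 2D_R t − x² = 0: t = (√(D_R² + v_R²x²) − D_R)/v_R².
√(D_R² + v_R²x²) = √(0.002833² + 0.004993² × 159²) = 0.7939; v_R² = 2.493e-05.
t = (0.7939 − 0.002833)/2.493e-05 = 31700 days.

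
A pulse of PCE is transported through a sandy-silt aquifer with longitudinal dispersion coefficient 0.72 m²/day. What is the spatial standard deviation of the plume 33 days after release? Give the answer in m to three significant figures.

6.89 m

Dispersive spreading gives a Gaussian with σ² = 2Dt; advection only shifts the center.
σ = √(2 × 0.72 × 33) = 6.89 m.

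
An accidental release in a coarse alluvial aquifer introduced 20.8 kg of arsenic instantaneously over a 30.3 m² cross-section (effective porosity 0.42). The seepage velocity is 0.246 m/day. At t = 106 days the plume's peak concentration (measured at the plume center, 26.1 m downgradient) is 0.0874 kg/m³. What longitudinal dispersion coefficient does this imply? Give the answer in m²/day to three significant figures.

At the plume center C_max = M/(n_e·A·√(4πDt)), so D = M²/(4πt·(n_e·A·C_max)²).
n_e·A·C_max = 0.42 × 30.3 × 0.0874 = 1.112 kg/m.
D = 20.8²/(4π × 106 × 1.112²) = 0.263 m²/day.

0.263 m²/day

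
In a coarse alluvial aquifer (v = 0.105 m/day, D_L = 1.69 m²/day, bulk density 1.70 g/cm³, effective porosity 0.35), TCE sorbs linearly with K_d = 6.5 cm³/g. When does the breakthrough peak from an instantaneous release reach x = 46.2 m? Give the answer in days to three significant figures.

10200 days

Retardation factor R = 1 + ρ_b·K_d/n = 1 + 1.70 × 6.5/0.35 = 32.57.
Sorption retards both mechanisms: v_R = v/R = 0.003224 m/day, D_R = D/R = 0.05189 m²/day.
Peak time from v_R²t² + 2D_R t − x² = 0: t = (√(D_R² + v_R²x²) − D_R)/v_R².
√(D_R² + v_R²x²) = √(0.05189² + 0.003224² × 46.2²) = 0.1577; v_R² = 1.039e-05.
t = (0.1577 − 0.05189)/1.039e-05 = 10200 days.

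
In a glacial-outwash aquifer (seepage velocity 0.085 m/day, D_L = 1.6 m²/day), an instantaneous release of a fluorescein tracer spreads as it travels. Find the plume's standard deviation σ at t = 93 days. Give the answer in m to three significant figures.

17.3 m

Dispersive spreading gives a Gaussian with σ² = 2Dt; advection only shifts the center.
σ = √(2 × 1.6 × 93) = 17.3 m.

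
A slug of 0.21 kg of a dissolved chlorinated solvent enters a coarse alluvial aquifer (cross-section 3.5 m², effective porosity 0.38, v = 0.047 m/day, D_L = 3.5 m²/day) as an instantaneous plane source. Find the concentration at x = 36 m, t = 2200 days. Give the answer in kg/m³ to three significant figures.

0.000438 kg/m³

For an instantaneous plane source, C(x,t) = M/(n_e·A·√(4πDt)) · exp(−(x−vt)²/(4Dt)), with n_e·A the pore (flow) area.
Plume center vt = 0.047 × 2200 = 103.4 m, so the well at 36 m is 67.4 m upgradient of the peak.
√(4πDt) = 311.1 m, giving peak height M/(n_e·A·√(4πDt)) = 0.21/(0.38 × 3.5 × 311.1) = 0.0005075 kg/m³.
(x−vt)²/(4Dt) = (-67.4)²/(4 × 3.5 × 2200) = 0.1475; exp(−0.1475) = 0.8629.
C = 0.0005075 × 0.8629 = 0.000438 kg/m³.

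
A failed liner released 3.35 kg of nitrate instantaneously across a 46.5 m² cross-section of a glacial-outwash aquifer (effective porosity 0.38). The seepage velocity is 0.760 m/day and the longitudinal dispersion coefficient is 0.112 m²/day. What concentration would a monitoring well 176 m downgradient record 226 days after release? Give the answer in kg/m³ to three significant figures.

For an instantaneous plane source, C(x,t) = M/(n_e·A·√(4πDt)) · exp(−(x−vt)²/(4Dt)), with n_e·A the pore (flow) area.
Plume center vt = 0.760 × 226 = 171.76 m, so the well at 176 m is 4.24 m downgradient of the peak.
√(4πDt) = 17.83 m, giving peak height M/(n_e·A·√(4πDt)) = 3.35/(0.38 × 46.5 × 17.83) = 0.01063 kg/m³.
(x−vt)²/(4Dt) = (4.24)²/(4 × 0.112 × 226) = 0.1776; exp(−0.1776) = 0.8373.
C = 0.01063 × 0.8373 = 0.00890 kg/m³.

0.00890 kg/m³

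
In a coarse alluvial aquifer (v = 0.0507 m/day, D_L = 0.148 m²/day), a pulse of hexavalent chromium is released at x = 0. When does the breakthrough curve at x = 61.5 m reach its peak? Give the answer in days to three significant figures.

For the 1D instantaneous-source solution, setting ∂C/∂t = 0 at fixed x gives v²t² + 2Dt − x² = 0, so t = (√(D² + v²x²) − D)/v².
√(D² + v²x²) = √(0.148² + 0.0507² × 61.5²) = 3.122; v² = 0.00257049.
t = (3.122 − 0.148)/0.00257049 = 1160 days (vs. the pure-advection estimate x/v = 1210 d).

1160 days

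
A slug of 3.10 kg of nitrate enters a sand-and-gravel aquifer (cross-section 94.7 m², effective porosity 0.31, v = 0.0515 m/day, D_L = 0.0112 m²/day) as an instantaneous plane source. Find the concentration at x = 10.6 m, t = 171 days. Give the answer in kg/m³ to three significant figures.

0.0141 kg/m³

For an instantaneous plane source, C(x,t) = M/(n_e·A·√(4πDt)) · exp(−(x−vt)²/(4Dt)), with n_e·A the pore (flow) area.
Plume center vt = 0.0515 × 171 = 8.8065 m, so the well at 10.6 m is 1.7935 m downgradient of the peak.
√(4πDt) = 4.906 m, giving peak height M/(n_e·A·√(4πDt)) = 3.10/(0.31 × 94.7 × 4.906) = 0.02152 kg/m³.
(x−vt)²/(4Dt) = (1.7935)²/(4 × 0.0112 × 171) = 0.4199; exp(−0.4199) = 0.6571.
C = 0.02152 × 0.6571 = 0.0141 kg/m³.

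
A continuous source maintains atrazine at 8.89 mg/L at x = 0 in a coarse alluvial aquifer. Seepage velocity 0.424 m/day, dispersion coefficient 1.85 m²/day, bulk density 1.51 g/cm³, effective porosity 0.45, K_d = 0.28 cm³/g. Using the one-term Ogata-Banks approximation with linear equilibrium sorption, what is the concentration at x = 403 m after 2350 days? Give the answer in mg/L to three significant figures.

8.45 mg/L

Retardation factor R = 1 + ρ_b·K_d/n = 1 + 1.51 × 0.28/0.45 = 1.940.
Sorption retards both mechanisms: v_R = v/R = 0.2186 m/day, D_R = D/R = 0.9536 m²/day.
v_R·t = 0.2186 × 2350 = 513.71 m; 2√(D_R t) = 94.68 m; argument = (403 − 513.71)/94.68 = -1.169.
C = C₀ × ½·erfc(-1.169) = 8.89 × 0.9509 = 8.45 mg/L.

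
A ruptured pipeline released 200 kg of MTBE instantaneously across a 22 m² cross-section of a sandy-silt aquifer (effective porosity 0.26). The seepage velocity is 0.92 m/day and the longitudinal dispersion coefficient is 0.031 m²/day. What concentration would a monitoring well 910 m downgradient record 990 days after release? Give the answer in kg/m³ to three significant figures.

1.77 kg/m³

For an instantaneous plane source, C(x,t) = M/(n_e·A·√(4πDt)) · exp(−(x−vt)²/(4Dt)), with n_e·A the pore (flow) area.
Plume center vt = 0.92 × 990 = 910.8 m, so the well at 910 m is 0.8 m upgradient of the peak.
√(4πDt) = 19.64 m, giving peak height M/(n_e·A·√(4πDt)) = 200/(0.26 × 22 × 19.64) = 1.780 kg/m³.
(x−vt)²/(4Dt) = (-0.8)²/(4 × 0.031 × 990) = 0.005213; exp(−0.005213) = 0.9948.
C = 1.780 × 0.9948 = 1.77 kg/m³.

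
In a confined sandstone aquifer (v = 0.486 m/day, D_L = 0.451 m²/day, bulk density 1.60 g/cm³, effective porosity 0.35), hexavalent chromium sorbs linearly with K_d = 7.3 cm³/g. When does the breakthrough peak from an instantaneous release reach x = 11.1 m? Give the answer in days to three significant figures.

722 days

Retardation factor R = 1 + ρ_b·K_d/n = 1 + 1.60 × 7.3/0.35 = 34.37.
Sorption retards both mechanisms: v_R = v/R = 0.01414 m/day, D_R = D/R = 0.01312 m²/day.
Peak time from v_R²t² + 2D_R t − x² = 0: t = (√(D_R² + v_R²x²) − D_R)/v_R².
√(D_R² + v_R²x²) = √(0.01312² + 0.01414² × 11.1²) = 0.1575; v_R² = 0.0001999.
t = (0.1575 − 0.01312)/0.0001999 = 722 days.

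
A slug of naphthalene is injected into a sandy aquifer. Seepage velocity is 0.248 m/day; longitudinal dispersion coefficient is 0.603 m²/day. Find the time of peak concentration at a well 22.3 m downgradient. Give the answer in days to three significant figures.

80.6 days

For the 1D instantaneous-source solution, setting ∂C/∂t = 0 at fixed x gives v²t² + 2Dt − x² = 0, so t = (√(D² + v²x²) − D)/v².
√(D² + v²x²) = √(0.603² + 0.248² × 22.3²) = 5.563; v² = 0.061504.
t = (5.563 − 0.603)/0.061504 = 80.6 days (vs. the pure-advection estimate x/v = 89.9 d).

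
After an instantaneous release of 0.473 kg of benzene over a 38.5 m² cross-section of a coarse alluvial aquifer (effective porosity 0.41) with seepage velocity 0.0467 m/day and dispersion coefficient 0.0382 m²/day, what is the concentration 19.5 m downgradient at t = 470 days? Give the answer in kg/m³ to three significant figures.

0.00184 kg/m³

For an instantaneous plane source, C(x,t) = M/(n_e·A·√(4πDt)) · exp(−(x−vt)²/(4Dt)), with n_e·A the pore (flow) area.
Plume center vt = 0.0467 × 470 = 21.949 m, so the well at 19.5 m is 2.449 m upgradient of the peak.
√(4πDt) = 15.02 m, giving peak height M/(n_e·A·√(4πDt)) = 0.473/(0.41 × 38.5 × 15.02) = 0.001995 kg/m³.
(x−vt)²/(4Dt) = (-2.449)²/(4 × 0.0382 × 470) = 0.08351; exp(−0.08351) = 0.9199.
C = 0.001995 × 0.9199 = 0.00184 kg/m³.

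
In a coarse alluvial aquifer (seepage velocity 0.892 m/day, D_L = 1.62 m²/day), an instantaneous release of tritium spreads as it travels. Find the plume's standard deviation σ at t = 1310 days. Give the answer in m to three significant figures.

Dispersive spreading gives a Gaussian with σ² = 2Dt; advection only shifts the center.
σ = √(2 × 1.62 × 1310) = 65.1 m.

65.1 m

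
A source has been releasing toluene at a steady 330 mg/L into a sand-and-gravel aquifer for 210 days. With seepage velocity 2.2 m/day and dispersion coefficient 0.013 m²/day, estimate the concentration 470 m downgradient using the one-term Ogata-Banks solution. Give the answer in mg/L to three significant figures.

0.102 mg/L

For a continuous step input, C/C₀ ≈ ½·erfc((x−vt)/(2√(Dt))).
vt = 2.2 × 210 = 462 m and 2√(Dt) = 2√(0.013 × 210) = 3.305 m.
Argument (x−vt)/(2√(Dt)) = (470 − 462)/3.305 = 2.421; ½·erfc(2.421) = 0.0003087.
C = 330 × 0.0003087 = 0.102 mg/L.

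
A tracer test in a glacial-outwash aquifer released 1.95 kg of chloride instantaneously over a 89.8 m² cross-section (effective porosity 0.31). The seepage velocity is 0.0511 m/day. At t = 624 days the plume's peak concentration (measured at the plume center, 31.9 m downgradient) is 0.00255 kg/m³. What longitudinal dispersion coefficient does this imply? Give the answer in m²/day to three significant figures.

0.0962 m²/day

At the plume center C_max = M/(n_e·A·√(4πDt)), so D = M²/(4πt·(n_e·A·C_max)²).
n_e·A·C_max = 0.31 × 89.8 × 0.00255 = 0.07099 kg/m.
D = 1.95²/(4π × 624 × 0.07099²) = 0.0962 m²/day.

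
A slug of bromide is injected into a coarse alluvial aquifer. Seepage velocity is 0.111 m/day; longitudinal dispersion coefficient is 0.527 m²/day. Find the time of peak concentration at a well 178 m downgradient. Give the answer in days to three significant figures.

For the 1D instantaneous-source solution, setting ∂C/∂t = 0 at fixed x gives v²t² + 2Dt − x² = 0, so t = (√(D² + v²x²) − D)/v².
√(D² + v²x²) = √(0.527² + 0.111² × 178²) = 19.77; v² = 0.012321.
t = (19.77 − 0.527)/0.012321 = 1560 days (vs. the pure-advection estimate x/v = 1600 d).

1560 days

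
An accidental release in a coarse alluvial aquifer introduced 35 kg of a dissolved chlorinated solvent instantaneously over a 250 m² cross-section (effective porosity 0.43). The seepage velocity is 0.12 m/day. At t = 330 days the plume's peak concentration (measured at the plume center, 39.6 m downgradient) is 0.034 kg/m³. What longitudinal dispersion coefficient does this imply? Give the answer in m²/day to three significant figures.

At the plume center C_max = M/(n_e·A·√(4πDt)), so D = M²/(4πt·(n_e·A·C_max)²).
n_e·A·C_max = 0.43 × 250 × 0.034 = 3.655 kg/m.
D = 35²/(4π × 330 × 3.655²) = 0.0221 m²/day.

0.0221 m²/day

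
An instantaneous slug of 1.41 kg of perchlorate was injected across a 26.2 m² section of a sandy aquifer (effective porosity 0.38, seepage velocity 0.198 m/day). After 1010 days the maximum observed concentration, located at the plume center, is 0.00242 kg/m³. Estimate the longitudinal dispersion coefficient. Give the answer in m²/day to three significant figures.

At the plume center C_max = M/(n_e·A·√(4πDt)), so D = M²/(4πt·(n_e·A·C_max)²).
n_e·A·C_max = 0.38 × 26.2 × 0.00242 = 0.02409 kg/m.
D = 1.41²/(4π × 1010 × 0.02409²) = 0.270 m²/day.

0.270 m²/day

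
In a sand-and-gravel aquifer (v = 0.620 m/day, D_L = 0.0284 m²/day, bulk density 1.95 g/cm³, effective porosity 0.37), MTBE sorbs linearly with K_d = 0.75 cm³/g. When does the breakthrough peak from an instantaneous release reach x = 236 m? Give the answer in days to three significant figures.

1880 days

Retardation factor R = 1 + ρ_b·K_d/n = 1 + 1.95 × 0.75/0.37 = 4.953.
Sorption retards both mechanisms: v_R = v/R = 0.1252 m/day, D_R = D/R = 0.005734 m²/day.
Peak time from v_R²t² + 2D_R t − x² = 0: t = (√(D_R² + v_R²x²) − D_R)/v_R².
√(D_R² + v_R²x²) = √(0.005734² + 0.1252² × 236²) = 29.55; v_R² = 0.01568.
t = (29.55 − 0.005734)/0.01568 = 1880 days.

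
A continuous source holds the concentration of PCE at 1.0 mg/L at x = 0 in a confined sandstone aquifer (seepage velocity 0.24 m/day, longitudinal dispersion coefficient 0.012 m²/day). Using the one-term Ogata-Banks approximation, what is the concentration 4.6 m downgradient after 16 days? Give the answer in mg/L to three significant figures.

For a continuous step input, C/C₀ ≈ ½·erfc((x−vt)/(2√(Dt))).
vt = 0.24 × 16 = 3.84 m and 2√(Dt) = 2√(0.012 × 16) = 0.8764 m.
Argument (x−vt)/(2√(Dt)) = (4.6 − 3.84)/0.8764 = 0.8672; ½·erfc(0.8672) = 0.1100.
C = 1.0 × 0.1100 = 0.110 mg/L.

0.110 mg/L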